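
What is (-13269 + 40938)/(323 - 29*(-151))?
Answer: 27669/4702 ≈ 5.8845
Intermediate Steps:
(-13269 + 40938)/(323 - 29*(-151)) = 27669/(323 + 4379) = 27669/4702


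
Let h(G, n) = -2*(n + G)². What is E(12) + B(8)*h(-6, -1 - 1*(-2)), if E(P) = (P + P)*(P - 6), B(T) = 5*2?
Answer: -356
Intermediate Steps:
B(T) = 10
E(P) = 2*P*(-6 + P) (E(P) = (2*P)*(-6 + P) = 2*P*(-6 + P))
h(G, n) = -2*(G + n)²
E(12) + B(8)*h(-6, -1 - 1*(-2)) = 2*12*(-6 + 12) + 10*(-2*(-6 + (-1 - 1*(-2)))²) = 2*12*6 + 10*(-2*(-6 + (-1 + 2))²) = 144 + 10*(-2*(-6 + 1)²) = 144 + 10*(-2*(-5)²) = 144 + 10*(-2*25) = 144 + 10*(-50) = 144 - 500 = -356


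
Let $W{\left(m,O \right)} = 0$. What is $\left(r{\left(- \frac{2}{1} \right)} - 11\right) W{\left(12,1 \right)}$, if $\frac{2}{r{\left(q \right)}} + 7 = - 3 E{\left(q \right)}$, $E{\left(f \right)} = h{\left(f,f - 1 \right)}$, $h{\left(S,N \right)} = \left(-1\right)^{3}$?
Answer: $0$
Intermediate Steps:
$h{\left(S,N \right)} = -1$
$E{\left(f \right)} = -1$
$r{\left(q \right)} = - \frac{1}{2}$ ($r{\left(q \right)} = \frac{2}{-7 - -3} = \frac{2}{-7 + 3} = \frac{2}{-4} = 2 \left(- \frac{1}{4}\right) = - \frac{1}{2}$)
$\left(r{\left(- \frac{2}{1} \right)} - 11\right) W{\left(12,1 \right)} = \left(- \frac{1}{2} - 11\right) 0 = \left(- \frac{23}{2}\right) 0 = 0$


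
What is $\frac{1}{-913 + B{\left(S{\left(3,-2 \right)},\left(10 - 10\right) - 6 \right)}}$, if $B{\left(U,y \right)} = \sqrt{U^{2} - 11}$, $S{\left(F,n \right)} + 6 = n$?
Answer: $- \frac{913}{833516} - \frac{\sqrt{53}}{833516} \approx -0.0011041$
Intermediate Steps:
$S{\left(F,n \right)} = -6 + n$
$B{\left(U,y \right)} = \sqrt{-11 + U^{2}}$
$\frac{1}{-913 + B{\left(S{\left(3,-2 \right)},\left(10 - 10\right) - 6 \right)}} = \frac{1}{-913 + \sqrt{-11 + \left(-6 - 2\right)^{2}}} = \frac{1}{-913 + \sqrt{-11 + \left(-8\right)^{2}}} = \frac{1}{-913 + \sqrt{-11 + 64}} = \frac{1}{-913 + \sqrt{53}}$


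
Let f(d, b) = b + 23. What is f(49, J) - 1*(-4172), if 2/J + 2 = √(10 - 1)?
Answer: 4197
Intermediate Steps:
J = 2 (J = 2/(-2 + √(10 - 1)) = 2/(-2 + √9) = 2/(-2 + 3) = 2/1 = 2*1 = 2)
f(d, b) = 23 + b
f(49, J) - 1*(-4172) = (23 + 2) - 1*(-4172) = 25 + 4172 = 4197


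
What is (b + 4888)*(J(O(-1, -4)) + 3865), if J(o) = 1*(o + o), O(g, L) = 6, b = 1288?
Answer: 23944352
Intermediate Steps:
J(o) = 2*o (J(o) = 1*(2*o) = 2*o)
(b + 4888)*(J(O(-1, -4)) + 3865) = (1288 + 4888)*(2*6 + 3865) = 6176*(12 + 3865) = 6176*3877 = 23944352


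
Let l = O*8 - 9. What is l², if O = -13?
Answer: 12769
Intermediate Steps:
l = -113 (l = -13*8 - 9 = -104 - 9 = -113)
l² = (-113)² = 12769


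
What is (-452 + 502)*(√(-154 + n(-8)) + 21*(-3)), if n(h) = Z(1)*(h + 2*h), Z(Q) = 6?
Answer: -3150 + 50*I*√298 ≈ -3150.0 + 863.13*I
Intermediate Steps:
n(h) = 18*h (n(h) = 6*(h + 2*h) = 6*(3*h) = 18*h)
(-452 + 502)*(√(-154 + n(-8)) + 21*(-3)) = (-452 + 502)*(√(-154 + 18*(-8)) + 21*(-3)) = 50*(√(-154 - 144) - 63) = 50*(√(-298) - 63) = 50*(I*√298 - 63) = 50*(-63 + I*√298) = -3150 + 50*I*√298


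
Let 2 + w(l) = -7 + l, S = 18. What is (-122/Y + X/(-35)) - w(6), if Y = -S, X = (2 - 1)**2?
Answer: 3071/315 ≈ 9.7492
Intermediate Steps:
X = 1 (X = 1**2 = 1)
w(l) = -9 + l (w(l) = -2 + (-7 + l) = -9 + l)
Y = -18 (Y = -1*18 = -18)
(-122/Y + X/(-35)) - w(6) = (-122/(-18) + 1/(-35)) - (-9 + 6) = (-122*(-1/18) + 1*(-1/35)) - 1*(-3) = (61/9 - 1/35) + 3 = 2126/315 + 3 = 3071/315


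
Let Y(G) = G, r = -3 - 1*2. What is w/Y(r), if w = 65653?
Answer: -65653/5 ≈ -13131.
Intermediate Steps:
r = -5 (r = -3 - 2 = -5)
w/Y(r) = 65653/(-5) = 65653*(-1/5) = -65653/5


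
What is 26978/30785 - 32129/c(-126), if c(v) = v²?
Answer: -11931671/10398780 ≈ -1.1474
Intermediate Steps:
26978/30785 - 32129/c(-126) = 26978/30785 - 32129/((-126)²) = 26978*(1/30785) - 32129/15876 = 574/655 - 32129*1/15876 = 574/655 - 32129/15876 = -11931671/10398780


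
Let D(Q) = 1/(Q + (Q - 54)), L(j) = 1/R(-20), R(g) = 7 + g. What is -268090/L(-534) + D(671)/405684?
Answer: 1821074485688641/522520992 ≈ 3.4852e+6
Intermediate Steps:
L(j) = -1/13 (L(j) = 1/(7 - 20) = 1/(-13) = -1/13)
D(Q) = 1/(-54 + 2*Q) (D(Q) = 1/(Q + (-54 + Q)) = 1/(-54 + 2*Q))
-268090/L(-534) + D(671)/405684 = -268090/(-1/13) + (1/(2*(-27 + 671)))/405684 = -268090*(-13) + ((1/2)/644)*(1/405684) = 3485170 + ((1/2)*(1/644))*(1/405684) = 3485170 + (1/1288)*(1/405684) = 3485170 + 1/522520992 = 1821074485688641/522520992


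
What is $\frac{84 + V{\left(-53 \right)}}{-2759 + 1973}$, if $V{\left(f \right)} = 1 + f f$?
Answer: $- \frac{1447}{393} \approx -3.6819$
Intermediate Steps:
$V{\left(f \right)} = 1 + f^{2}$
$\frac{84 + V{\left(-53 \right)}}{-2759 + 1973} = \frac{84 + \left(1 + \left(-53\right)^{2}\right)}{-2759 + 1973} = \frac{84 + \left(1 + 2809\right)}{-786} = \left(84 + 2810\right) \left(- \frac{1}{786}\right) = 2894 \left(- \frac{1}{786}\right) = - \frac{1447}{393}$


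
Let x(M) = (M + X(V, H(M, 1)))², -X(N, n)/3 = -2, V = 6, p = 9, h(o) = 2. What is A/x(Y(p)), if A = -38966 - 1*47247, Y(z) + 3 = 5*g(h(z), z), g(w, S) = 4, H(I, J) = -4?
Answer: -86213/529 ≈ -162.97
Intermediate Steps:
Y(z) = 17 (Y(z) = -3 + 5*4 = -3 + 20 = 17)
A = -86213 (A = -38966 - 47247 = -86213)
X(N, n) = 6 (X(N, n) = -3*(-2) = 6)
x(M) = (6 + M)² (x(M) = (M + 6)² = (6 + M)²)
A/x(Y(p)) = -86213/(6 + 17)² = -86213/(23²) = -86213/529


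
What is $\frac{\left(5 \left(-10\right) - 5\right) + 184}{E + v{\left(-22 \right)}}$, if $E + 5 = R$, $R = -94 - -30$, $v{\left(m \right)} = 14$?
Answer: $- \frac{129}{55} \approx -2.3455$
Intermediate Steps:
$R = -64$ ($R = -94 + 30 = -64$)
$E = -69$ ($E = -5 - 64 = -69$)
$\frac{\left(5 \left(-10\right) - 5\right) + 184}{E + v{\left(-22 \right)}} = \frac{\left(5 \left(-10\right) - 5\right) + 184}{-69 + 14} = \frac{\left(-50 - 5\right) + 184}{-55} = \left(-55 + 184\right) \left(- \frac{1}{55}\right) = 129 \left(- \frac{1}{55}\right) = - \frac{129}{55}$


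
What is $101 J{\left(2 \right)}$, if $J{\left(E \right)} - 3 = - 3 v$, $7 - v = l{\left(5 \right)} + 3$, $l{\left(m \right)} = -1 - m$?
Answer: $-2727$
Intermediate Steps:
$v = 10$ ($v = 7 - \left(\left(-1 - 5\right) + 3\right) = 7 - \left(-6 + 3\right) = 7 - -3 = 7 + 3 = 10$)
$J{\left(E \right)} = -27$ ($J{\left(E \right)} = 3 - 30 = -27$)
$101 J{\left(2 \right)} = 101 \left(-27\right) = -2727$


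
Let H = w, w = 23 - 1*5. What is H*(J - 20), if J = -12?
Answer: -576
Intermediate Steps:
w = 18 (w = 23 - 5 = 18)
H = 18
H*(J - 20) = 18*(-12 - 20) = 18*(-32) = -576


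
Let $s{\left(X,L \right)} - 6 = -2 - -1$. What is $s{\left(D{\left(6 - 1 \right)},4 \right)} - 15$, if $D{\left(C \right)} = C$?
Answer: $-10$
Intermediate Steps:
$s{\left(X,L \right)} = 5$ ($s{\left(X,L \right)} = 6 - 1 = 5$)
$s{\left(D{\left(6 - 1 \right)},4 \right)} - 15 = 5 - 15 = -10$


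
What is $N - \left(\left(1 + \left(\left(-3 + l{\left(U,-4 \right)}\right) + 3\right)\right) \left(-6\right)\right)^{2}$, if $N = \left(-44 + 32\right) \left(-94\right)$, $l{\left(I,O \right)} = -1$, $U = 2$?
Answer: $1128$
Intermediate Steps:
$N = 1128$ ($N = \left(-12\right) \left(-94\right) = 1128$)
$N - \left(\left(1 + \left(\left(-3 + l{\left(U,-4 \right)}\right) + 3\right)\right) \left(-6\right)\right)^{2} = 1128 - \left(\left(1 + \left(\left(-3 - 1\right) + 3\right)\right) \left(-6\right)\right)^{2} = 1128 - \left(\left(1 + \left(-4 + 3\right)\right) \left(-6\right)\right)^{2} = 1128 - \left(\left(1 - 1\right) \left(-6\right)\right)^{2} = 1128 - \left(0 \left(-6\right)\right)^{2} = 1128 - 0^{2} = 1128 - 0 = 1128 + 0 = 1128$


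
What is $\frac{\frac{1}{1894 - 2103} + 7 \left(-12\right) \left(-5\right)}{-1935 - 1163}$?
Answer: $- \frac{87779}{647482} \approx -0.13557$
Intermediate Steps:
$\frac{\frac{1}{1894 - 2103} + 7 \left(-12\right) \left(-5\right)}{-1935 - 1163} = \frac{\frac{1}{-209} - -420}{-3098} = \left(- \frac{1}{209} + 420\right) \left(- \frac{1}{3098}\right) = \frac{87779}{209} \left(- \frac{1}{3098}\right) = - \frac{87779}{647482}$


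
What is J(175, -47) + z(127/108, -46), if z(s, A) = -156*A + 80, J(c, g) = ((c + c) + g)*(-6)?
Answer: 5438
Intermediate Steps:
J(c, g) = -12*c - 6*g (J(c, g) = (2*c + g)*(-6) = (g + 2*c)*(-6) = -12*c - 6*g)
z(s, A) = 80 - 156*A
J(175, -47) + z(127/108, -46) = (-12*175 - 6*(-47)) + (80 - 156*(-46)) = (-2100 + 282) + (80 + 7176) = -1818 + 7256 = 5438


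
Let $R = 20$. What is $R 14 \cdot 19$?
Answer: $5320$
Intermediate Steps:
$R 14 \cdot 19 = 20 \cdot 14 \cdot 19 = 280 \cdot 19 = 5320$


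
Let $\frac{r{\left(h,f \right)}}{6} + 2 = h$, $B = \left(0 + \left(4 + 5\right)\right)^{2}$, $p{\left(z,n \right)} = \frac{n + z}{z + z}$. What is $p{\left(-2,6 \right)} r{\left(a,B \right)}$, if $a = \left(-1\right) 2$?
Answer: $24$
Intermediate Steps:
$p{\left(z,n \right)} = \frac{n + z}{2 z}$
$B = 81$ ($B = \left(0 + 9\right)^{2} = 9^{2} = 81$)
$a = -2$
$r{\left(h,f \right)} = -12 + 6 h$
$p{\left(-2,6 \right)} r{\left(a,B \right)} = \frac{6 - 2}{2 \left(-2\right)} \left(-12 + 6 \left(-2\right)\right) = \frac{1}{2} \left(- \frac{1}{2}\right) 4 \left(-12 - 12\right) = \left(-1\right) \left(-24\right) = 24$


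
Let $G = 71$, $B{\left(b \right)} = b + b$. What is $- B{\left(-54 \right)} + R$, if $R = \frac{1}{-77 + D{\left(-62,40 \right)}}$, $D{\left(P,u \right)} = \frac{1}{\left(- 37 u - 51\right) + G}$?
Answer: $\frac{12140008}{112421} \approx 107.99$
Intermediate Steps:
$B{\left(b \right)} = 2 b$
$D{\left(P,u \right)} = \frac{1}{20 - 37 u}$ ($D{\left(P,u \right)} = \frac{1}{\left(- 37 u - 51\right) + 71} = \frac{1}{\left(-51 - 37 u\right) + 71} = \frac{1}{20 - 37 u}$)
$R = - \frac{1460}{112421}$ ($R = \frac{1}{-77 - \frac{1}{-20 + 37 \cdot 40}} = \frac{1}{-77 - \frac{1}{-20 + 1480}} = \frac{1}{-77 - \frac{1}{1460}} = \frac{1}{- \frac{112421}{1460}} = - \frac{1460}{112421} \approx -0.012987$)
$- B{\left(-54 \right)} + R = - 2 \left(-54\right) - \frac{1460}{112421} = \left(-1\right) \left(-108\right) - \frac{1460}{112421} = 108 - \frac{1460}{112421} = \frac{12140008}{112421}$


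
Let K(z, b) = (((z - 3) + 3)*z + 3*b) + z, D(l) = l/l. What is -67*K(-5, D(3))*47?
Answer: -72427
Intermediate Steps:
D(l) = 1
K(z, b) = z + z**2 + 3*b (K(z, b) = (((-3 + z) + 3)*z + 3*b) + z = (z*z + 3*b) + z = (z**2 + 3*b) + z = z + z**2 + 3*b)
-67*K(-5, D(3))*47 = -67*(-5 + (-5)**2 + 3*1)*47 = -67*(-5 + 25 + 3)*47 = -67*23*47 = -1541*47 = -72427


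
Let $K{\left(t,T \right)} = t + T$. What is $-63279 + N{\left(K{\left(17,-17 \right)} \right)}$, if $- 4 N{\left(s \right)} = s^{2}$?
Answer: $-63279$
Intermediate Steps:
$K{\left(t,T \right)} = T + t$
$N{\left(s \right)} = - \frac{s^{2}}{4}$
$-63279 + N{\left(K{\left(17,-17 \right)} \right)} = -63279 - \frac{\left(-17 + 17\right)^{2}}{4} = -63279 - \frac{0^{2}}{4} = -63279 - 0 = -63279 + 0 = -63279$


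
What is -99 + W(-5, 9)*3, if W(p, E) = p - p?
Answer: -99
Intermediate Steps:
W(p, E) = 0
-99 + W(-5, 9)*3 = -99 + 0*3 = -99 + 0 = -99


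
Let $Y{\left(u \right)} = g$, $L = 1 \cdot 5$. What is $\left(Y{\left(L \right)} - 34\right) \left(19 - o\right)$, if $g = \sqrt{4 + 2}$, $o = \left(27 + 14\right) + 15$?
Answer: $1258 - 37 \sqrt{6} \approx 1167.4$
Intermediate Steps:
$L = 5$
$o = 56$ ($o = 41 + 15 = 56$)
$g = \sqrt{6} \approx 2.4495$
$Y{\left(u \right)} = \sqrt{6}$
$\left(Y{\left(L \right)} - 34\right) \left(19 - o\right) = \left(\sqrt{6} - 34\right) \left(19 - 56\right) = \left(-34 + \sqrt{6}\right) \left(19 - 56\right) = \left(-34 + \sqrt{6}\right) \left(-37\right) = 1258 - 37 \sqrt{6}$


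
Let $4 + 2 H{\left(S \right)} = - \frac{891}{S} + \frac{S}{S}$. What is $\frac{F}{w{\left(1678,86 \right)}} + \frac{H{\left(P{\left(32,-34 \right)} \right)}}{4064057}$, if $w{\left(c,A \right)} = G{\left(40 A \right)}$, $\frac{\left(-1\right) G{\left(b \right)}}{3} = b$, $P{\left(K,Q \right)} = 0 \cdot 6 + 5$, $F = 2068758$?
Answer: $- \frac{1401258561033}{6990178040} \approx -200.46$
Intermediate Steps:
$P{\left(K,Q \right)} = 5$ ($P{\left(K,Q \right)} = 0 + 5 = 5$)
$G{\left(b \right)} = - 3 b$
$w{\left(c,A \right)} = - 120 A$ ($w{\left(c,A \right)} = - 3 \cdot 40 A = - 120 A$)
$H{\left(S \right)} = - \frac{3}{2} - \frac{891}{2 S}$ ($H{\left(S \right)} = -2 + \frac{- \frac{891}{S} + \frac{S}{S}}{2} = -2 + \frac{- \frac{891}{S} + 1}{2} = -2 + \frac{1 - \frac{891}{S}}{2} = -2 + \left(\frac{1}{2} - \frac{891}{2 S}\right) = - \frac{3}{2} - \frac{891}{2 S}$)
$\frac{F}{w{\left(1678,86 \right)}} + \frac{H{\left(P{\left(32,-34 \right)} \right)}}{4064057} = \frac{2068758}{\left(-120\right) 86} + \frac{\frac{3}{2} \cdot \frac{1}{5} \left(-297 - 5\right)}{4064057} = \frac{2068758}{-10320} + \frac{3}{2} \cdot \frac{1}{5} \left(-297 - 5\right) \frac{1}{4064057} = 2068758 \left(- \frac{1}{10320}\right) + \frac{3}{2} \cdot \frac{1}{5} \left(-302\right) \frac{1}{4064057} = - \frac{344793}{1720} - \frac{453}{20320285} = - \frac{1401258561033}{6990178040}$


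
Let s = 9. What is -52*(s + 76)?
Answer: -4420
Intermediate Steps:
-52*(s + 76) = -52*(9 + 76) = -52*85 = -4420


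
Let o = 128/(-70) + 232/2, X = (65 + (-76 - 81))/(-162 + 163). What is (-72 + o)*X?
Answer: -135792/35 ≈ -3879.8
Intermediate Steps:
X = -92 (X = (65 - 157)/1 = -92*1 = -92)
o = 3996/35 (o = 128*(-1/70) + 232*(½) = -64/35 + 116 = 3996/35 ≈ 114.17)
(-72 + o)*X = (-72 + 3996/35)*(-92) = (1476/35)*(-92) = -135792/35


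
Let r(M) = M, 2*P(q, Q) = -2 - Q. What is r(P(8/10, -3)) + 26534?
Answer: 53069/2 ≈ 26535.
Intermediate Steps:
P(q, Q) = -1 - Q/2 (P(q, Q) = (-2 - Q)/2 = -1 - Q/2)
r(P(8/10, -3)) + 26534 = (-1 - ½*(-3)) + 26534 = (-1 + 3/2) + 26534 = ½ + 26534 = 53069/2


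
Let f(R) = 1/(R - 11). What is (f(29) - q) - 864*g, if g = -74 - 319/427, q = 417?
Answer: 493168549/7686 ≈ 64165.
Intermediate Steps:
g = -31917/427 (g = -74 - 319/427 = -31917/427 ≈ -74.747)
f(R) = 1/(-11 + R)
(f(29) - q) - 864*g = (1/(-11 + 29) - 1*417) - 864*(-31917/427) = (1/18 - 417) + 27576288/427 = -7505/18 + 27576288/427 = 493168549/7686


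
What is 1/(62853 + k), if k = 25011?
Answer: 1/87864 ≈ 1.1381e-5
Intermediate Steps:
1/(62853 + k) = 1/(62853 + 25011) = 1/87864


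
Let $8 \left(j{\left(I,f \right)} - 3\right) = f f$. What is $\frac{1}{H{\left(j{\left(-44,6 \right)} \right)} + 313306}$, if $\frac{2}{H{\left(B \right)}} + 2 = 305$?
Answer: $\frac{303}{94931720} \approx 3.1918 \cdot 10^{-6}$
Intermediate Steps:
$j{\left(I,f \right)} = 3 + \frac{f^{2}}{8}$ ($j{\left(I,f \right)} = 3 + \frac{f f}{8} = 3 + \frac{f^{2}}{8}$)
$H{\left(B \right)} = \frac{2}{303}$ ($H{\left(B \right)} = \frac{2}{-2 + 305} = \frac{2}{303}$)
$\frac{1}{H{\left(j{\left(-44,6 \right)} \right)} + 313306} = \frac{1}{\frac{2}{303} + 313306} = \frac{1}{\frac{94931720}{303}} = \frac{303}{94931720}$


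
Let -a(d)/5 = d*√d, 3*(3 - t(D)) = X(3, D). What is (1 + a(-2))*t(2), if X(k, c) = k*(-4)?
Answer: 7 + 70*I*√2 ≈ 7.0 + 98.995*I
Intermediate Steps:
X(k, c) = -4*k
t(D) = 7 (t(D) = 3 - (-4)*3/3 = 3 - ⅓*(-12) = 3 + 4 = 7)
a(d) = -5*d^(3/2) (a(d) = -5*d*√d = -5*d^(3/2))
(1 + a(-2))*t(2) = (1 - (-10)*I*√2)*7 = (1 + 10*I*√2)*7 = 7 + 70*I*√2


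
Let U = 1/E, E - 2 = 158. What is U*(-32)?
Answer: -1/5 ≈ -0.20000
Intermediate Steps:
E = 160 (E = 2 + 158 = 160)
U = 1/160 ≈ 0.0062500
U*(-32) = (1/160)*(-32) = -1/5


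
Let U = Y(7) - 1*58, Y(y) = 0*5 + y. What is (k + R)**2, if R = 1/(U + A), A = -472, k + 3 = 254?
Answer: 17232337984/273529 ≈ 63000.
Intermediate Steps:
k = 251 (k = -3 + 254 = 251)
Y(y) = y (Y(y) = 0 + y = y)
U = -51 (U = 7 - 1*58 = 7 - 58 = -51)
R = -1/523 (R = 1/(-51 - 472) = 1/(-523) = -1/523 ≈ -0.0019120)
(k + R)**2 = (251 - 1/523)**2 = (131272/523)**2 = 17232337984/273529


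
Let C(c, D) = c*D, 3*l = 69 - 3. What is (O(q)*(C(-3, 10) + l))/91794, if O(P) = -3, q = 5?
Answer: 4/15299 ≈ 0.00026145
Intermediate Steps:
l = 22 (l = (69 - 3)/3 = (⅓)*66 = 22)
C(c, D) = D*c
(O(q)*(C(-3, 10) + l))/91794 = -3*(10*(-3) + 22)/91794 = -3*(-30 + 22)*(1/91794) = -3*(-8)*(1/91794) = 24*(1/91794) = 4/15299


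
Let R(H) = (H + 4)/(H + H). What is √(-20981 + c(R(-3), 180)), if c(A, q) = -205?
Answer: 3*I*√2354 ≈ 145.55*I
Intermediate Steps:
R(H) = (4 + H)/(2*H) (R(H) = (4 + H)/((2*H)) = (4 + H)*(1/(2*H)) = (4 + H)/(2*H))
√(-20981 + c(R(-3), 180)) = √(-20981 - 205) = √(-21186) = 3*I*√2354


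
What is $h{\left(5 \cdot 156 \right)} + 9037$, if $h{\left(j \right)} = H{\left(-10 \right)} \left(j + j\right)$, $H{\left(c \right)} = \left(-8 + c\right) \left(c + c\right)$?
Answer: $570637$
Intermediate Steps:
$H{\left(c \right)} = 2 c \left(-8 + c\right)$ ($H{\left(c \right)} = \left(-8 + c\right) 2 c = 2 c \left(-8 + c\right)$)
$h{\left(j \right)} = 720 j$ ($h{\left(j \right)} = 2 \left(-10\right) \left(-8 - 10\right) \left(j + j\right) = 2 \left(-10\right) \left(-18\right) 2 j = 360 \cdot 2 j = 720 j$)
$h{\left(5 \cdot 156 \right)} + 9037 = 720 \cdot 5 \cdot 156 + 9037 = 720 \cdot 780 + 9037 = 561600 + 9037 = 570637$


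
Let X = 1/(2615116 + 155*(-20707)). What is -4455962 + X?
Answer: -2648931274179/594469 ≈ -4.4560e+6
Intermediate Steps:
X = -1/594469 (X = 1/(2615116 - 3209585) = 1/(-594469) = -1/594469 ≈ -1.6822e-6)
-4455962 + X = -4455962 - 1/594469 = -2648931274179/594469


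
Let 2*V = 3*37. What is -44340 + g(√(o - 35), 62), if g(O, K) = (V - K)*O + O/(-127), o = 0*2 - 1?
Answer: -44340 - 4959*I/127 ≈ -44340.0 - 39.047*I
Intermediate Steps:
o = -1 (o = 0 - 1 = -1)
V = 111/2 (V = (3*37)/2 = (½)*111 = 111/2 ≈ 55.500)
g(O, K) = -O/127 + O*(111/2 - K) (g(O, K) = (111/2 - K)*O + O/(-127) = O*(111/2 - K) + O*(-1/127) = O*(111/2 - K) - O/127 = -O/127 + O*(111/2 - K))
-44340 + g(√(o - 35), 62) = -44340 + √(-1 - 35)*(14095 - 254*62)/254 = -44340 + √(-36)*(14095 - 15748)/254 = -44340 + (1/254)*(6*I)*(-1653) = -44340 - 4959*I/127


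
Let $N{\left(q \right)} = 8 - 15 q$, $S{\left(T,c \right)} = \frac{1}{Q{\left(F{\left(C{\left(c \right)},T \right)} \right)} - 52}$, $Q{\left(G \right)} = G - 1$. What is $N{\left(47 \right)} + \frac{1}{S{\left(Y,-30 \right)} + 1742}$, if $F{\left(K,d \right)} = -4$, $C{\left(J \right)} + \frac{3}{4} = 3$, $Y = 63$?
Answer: $- \frac{69207164}{99293} \approx -697.0$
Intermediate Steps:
$C{\left(J \right)} = \frac{9}{4}$ ($C{\left(J \right)} = - \frac{3}{4} + 3 = \frac{9}{4}$)
$Q{\left(G \right)} = -1 + G$
$S{\left(T,c \right)} = - \frac{1}{57}$ ($S{\left(T,c \right)} = \frac{1}{\left(-1 - 4\right) - 52} = \frac{1}{-5 - 52} = \frac{1}{-57} = - \frac{1}{57}$)
$N{\left(47 \right)} + \frac{1}{S{\left(Y,-30 \right)} + 1742} = \left(8 - 705\right) + \frac{1}{- \frac{1}{57} + 1742} = \left(8 - 705\right) + \frac{1}{\frac{99293}{57}} = -697 + \frac{57}{99293} = - \frac{69207164}{99293}$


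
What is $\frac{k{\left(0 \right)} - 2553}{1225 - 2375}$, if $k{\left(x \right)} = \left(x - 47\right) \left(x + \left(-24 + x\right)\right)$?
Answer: $\frac{57}{46} \approx 1.2391$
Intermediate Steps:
$k{\left(x \right)} = \left(-47 + x\right) \left(-24 + 2 x\right)$
$\frac{k{\left(0 \right)} - 2553}{1225 - 2375} = \frac{\left(1128 - 0 + 2 \cdot 0^{2}\right) - 2553}{1225 - 2375} = \frac{\left(1128 + 0 + 2 \cdot 0\right) - 2553}{-1150} = \left(\left(1128 + 0 + 0\right) - 2553\right) \left(- \frac{1}{1150}\right) = \left(1128 - 2553\right) \left(- \frac{1}{1150}\right) = \left(-1425\right) \left(- \frac{1}{1150}\right) = \frac{57}{46}$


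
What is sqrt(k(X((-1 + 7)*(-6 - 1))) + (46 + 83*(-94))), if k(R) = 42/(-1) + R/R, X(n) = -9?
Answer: I*sqrt(7797) ≈ 88.301*I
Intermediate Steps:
k(R) = -41 (k(R) = 42*(-1) + 1 = -42 + 1 = -41)
sqrt(k(X((-1 + 7)*(-6 - 1))) + (46 + 83*(-94))) = sqrt(-41 + (46 + 83*(-94))) = sqrt(-41 + (46 - 7802)) = sqrt(-41 - 7756) = sqrt(-7797) = I*sqrt(7797)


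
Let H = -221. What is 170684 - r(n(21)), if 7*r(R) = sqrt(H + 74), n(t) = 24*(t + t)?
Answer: 170684 - I*sqrt(3) ≈ 1.7068e+5 - 1.732*I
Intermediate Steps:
n(t) = 48*t (n(t) = 24*(2*t) = 48*t)
r(R) = I*sqrt(3) (r(R) = sqrt(-221 + 74)/7 = sqrt(-147)/7 = (7*I*sqrt(3))/7 = I*sqrt(3))
170684 - r(n(21)) = 170684 - I*sqrt(3)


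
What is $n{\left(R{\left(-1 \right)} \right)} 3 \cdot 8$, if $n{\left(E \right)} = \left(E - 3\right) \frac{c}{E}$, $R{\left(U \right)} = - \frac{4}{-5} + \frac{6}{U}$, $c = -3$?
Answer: $- \frac{1476}{13} \approx -113.54$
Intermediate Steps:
$R{\left(U \right)} = \frac{4}{5} + \frac{6}{U}$ ($R{\left(U \right)} = \left(-4\right) \left(- \frac{1}{5}\right) + \frac{6}{U} = \frac{4}{5} + \frac{6}{U}$)
$n{\left(E \right)} = - \frac{3 \left(-3 + E\right)}{E}$ ($n{\left(E \right)} = \left(E - 3\right) \left(- \frac{3}{E}\right) = \left(-3 + E\right) \left(- \frac{3}{E}\right) = - \frac{3 \left(-3 + E\right)}{E}$)
$n{\left(R{\left(-1 \right)} \right)} 3 \cdot 8 = \left(-3 + \frac{9}{\frac{4}{5} + \frac{6}{-1}}\right) 3 \cdot 8 = \left(-3 + \frac{9}{\frac{4}{5} + 6 \left(-1\right)}\right) 3 \cdot 8 = \left(-3 + \frac{9}{\frac{4}{5} - 6}\right) 3 \cdot 8 = \left(-3 + \frac{9}{- \frac{26}{5}}\right) 3 \cdot 8 = \left(-3 + 9 \left(- \frac{5}{26}\right)\right) 3 \cdot 8 = \left(-3 - \frac{45}{26}\right) 3 \cdot 8 = \left(- \frac{123}{26}\right) 3 \cdot 8 = \left(- \frac{369}{26}\right) 8 = - \frac{1476}{13}$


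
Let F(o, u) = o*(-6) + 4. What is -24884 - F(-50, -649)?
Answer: -25188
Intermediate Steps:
F(o, u) = 4 - 6*o (F(o, u) = -6*o + 4 = 4 - 6*o)
-24884 - F(-50, -649) = -24884 - (4 - 6*(-50)) = -24884 - (4 + 300) = -24884 - 1*304 = -24884 - 304 = -25188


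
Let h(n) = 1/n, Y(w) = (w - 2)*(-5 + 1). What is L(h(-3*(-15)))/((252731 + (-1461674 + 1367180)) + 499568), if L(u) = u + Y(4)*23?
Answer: -8279/29601225 ≈ -0.00027968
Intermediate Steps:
Y(w) = 8 - 4*w (Y(w) = (-2 + w)*(-4) = 8 - 4*w)
L(u) = -184 + u (L(u) = u + (8 - 4*4)*23 = u + (8 - 16)*23 = u - 8*23 = u - 184 = -184 + u)
L(h(-3*(-15)))/((252731 + (-1461674 + 1367180)) + 499568) = (-184 + 1/(-3*(-15)))/((252731 + (-1461674 + 1367180)) + 499568) = (-184 + 1/45)/((252731 - 94494) + 499568) = (-184 + 1/45)/(158237 + 499568) = -8279/45/657805 = -8279/45*1/657805 = -8279/29601225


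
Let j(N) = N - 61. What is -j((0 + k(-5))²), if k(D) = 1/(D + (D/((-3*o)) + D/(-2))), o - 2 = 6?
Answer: 183949/3025 ≈ 60.810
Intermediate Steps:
o = 8 (o = 2 + 6 = 8)
k(D) = 24/(11*D) (k(D) = 1/(D + (D/((-3*8)) + D/(-2))) = 1/(D + (D/(-24) + D*(-½))) = 1/(D + (D*(-1/24) - D/2)) = 1/(D + (-D/24 - D/2)) = 1/(D - 13*D/24) = 1/(11*D/24) = 24/(11*D))
j(N) = -61 + N
-j((0 + k(-5))²) = -(-61 + (0 + (24/11)/(-5))²) = -(-61 + (0 + (24/11)*(-⅕))²) = -(-61 + (0 - 24/55)²) = -(-61 + (-24/55)²) = -(-61 + 576/3025) = -1*(-183949/3025) = 183949/3025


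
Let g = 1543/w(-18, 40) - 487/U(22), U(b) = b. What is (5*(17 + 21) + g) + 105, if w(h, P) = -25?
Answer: 116129/550 ≈ 211.14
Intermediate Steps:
g = -46121/550 (g = 1543/(-25) - 487/22 = 1543*(-1/25) - 487*1/22 = -1543/25 - 487/22 = -46121/550 ≈ -83.856)
(5*(17 + 21) + g) + 105 = (5*(17 + 21) - 46121/550) + 105 = (5*38 - 46121/550) + 105 = (190 - 46121/550) + 105 = 58379/550 + 105 = 116129/550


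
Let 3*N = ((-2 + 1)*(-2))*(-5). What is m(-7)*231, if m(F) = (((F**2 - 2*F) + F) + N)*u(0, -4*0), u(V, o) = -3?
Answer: -36498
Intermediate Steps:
N = -10/3 (N = (((-2 + 1)*(-2))*(-5))/3 = (-1*(-2)*(-5))/3 = (2*(-5))/3 = (1/3)*(-10) = -10/3 ≈ -3.3333)
m(F) = 10 - 3*F**2 + 3*F (m(F) = (((F**2 - 2*F) + F) - 10/3)*(-3) = ((F**2 - F) - 10/3)*(-3) = (-10/3 + F**2 - F)*(-3) = 10 - 3*F**2 + 3*F)
m(-7)*231 = (10 - 3*(-7)**2 + 3*(-7))*231 = (10 - 3*49 - 21)*231 = (10 - 147 - 21)*231 = -158*231 = -36498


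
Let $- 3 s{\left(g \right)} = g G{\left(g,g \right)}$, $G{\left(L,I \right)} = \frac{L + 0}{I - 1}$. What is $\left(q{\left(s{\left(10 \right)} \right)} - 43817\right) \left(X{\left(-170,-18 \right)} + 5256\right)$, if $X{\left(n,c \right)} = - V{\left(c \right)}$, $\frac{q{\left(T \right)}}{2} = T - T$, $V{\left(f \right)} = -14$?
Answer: $-230915590$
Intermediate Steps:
$G{\left(L,I \right)} = \frac{L}{-1 + I}$
$s{\left(g \right)} = - \frac{g^{2}}{3 \left(-1 + g\right)}$ ($s{\left(g \right)} = - \frac{g \frac{g}{-1 + g}}{3} = - \frac{g^{2} \frac{1}{-1 + g}}{3} = - \frac{g^{2}}{3 \left(-1 + g\right)}$)
$q{\left(T \right)} = 0$ ($q{\left(T \right)} = 2 \left(T - T\right) = 2 \cdot 0 = 0$)
$X{\left(n,c \right)} = 14$ ($X{\left(n,c \right)} = \left(-1\right) \left(-14\right) = 14$)
$\left(q{\left(s{\left(10 \right)} \right)} - 43817\right) \left(X{\left(-170,-18 \right)} + 5256\right) = \left(0 - 43817\right) \left(14 + 5256\right) = \left(-43817\right) 5270 = -230915590$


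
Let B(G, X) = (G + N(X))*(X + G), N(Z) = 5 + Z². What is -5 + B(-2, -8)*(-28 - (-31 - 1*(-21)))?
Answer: 12055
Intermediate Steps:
B(G, X) = (G + X)*(5 + G + X²) (B(G, X) = (G + (5 + X²))*(X + G) = (5 + G + X²)*(G + X) = (G + X)*(5 + G + X²))
-5 + B(-2, -8)*(-28 - (-31 - 1*(-21))) = -5 + ((-2)² - 2*(-8) - 2*(5 + (-8)²) - 8*(5 + (-8)²))*(-28 - (-31 - 1*(-21))) = -5 + (4 + 16 - 2*(5 + 64) - 8*(5 + 64))*(-28 - (-31 + 21)) = -5 + (4 + 16 - 2*69 - 8*69)*(-28 - 1*(-10)) = -5 + (4 + 16 - 138 - 552)*(-28 + 10) = -5 - 670*(-18) = -5 + 12060 = 12055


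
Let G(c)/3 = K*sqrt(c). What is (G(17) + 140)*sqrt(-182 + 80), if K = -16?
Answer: I*sqrt(102)*(140 - 48*sqrt(17)) ≈ -584.85*I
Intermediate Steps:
G(c) = -48*sqrt(c) (G(c) = 3*(-16*sqrt(c)) = -48*sqrt(c))
(G(17) + 140)*sqrt(-182 + 80) = (-48*sqrt(17) + 140)*sqrt(-182 + 80) = (140 - 48*sqrt(17))*sqrt(-102) = (140 - 48*sqrt(17))*(I*sqrt(102)) = I*sqrt(102)*(140 - 48*sqrt(17))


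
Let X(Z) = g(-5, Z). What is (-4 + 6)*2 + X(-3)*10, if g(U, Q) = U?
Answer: -46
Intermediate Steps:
X(Z) = -5
(-4 + 6)*2 + X(-3)*10 = (-4 + 6)*2 - 5*10 = 2*2 - 50 = 4 - 50 = -46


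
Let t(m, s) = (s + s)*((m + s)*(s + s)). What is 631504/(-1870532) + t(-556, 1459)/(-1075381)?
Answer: -3595704410098432/502883643173 ≈ -7150.2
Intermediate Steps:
t(m, s) = 4*s**2*(m + s) (t(m, s) = (2*s)*((m + s)*(2*s)) = (2*s)*(2*s*(m + s)) = 4*s**2*(m + s))
631504/(-1870532) + t(-556, 1459)/(-1075381) = 631504/(-1870532) + (4*1459**2*(-556 + 1459))/(-1075381) = 631504*(-1/1870532) + (4*2128681*903)*(-1/1075381) = -157876/467633 + 7688795772*(-1/1075381) = -157876/467633 - 7688795772/1075381 = -3595704410098432/502883643173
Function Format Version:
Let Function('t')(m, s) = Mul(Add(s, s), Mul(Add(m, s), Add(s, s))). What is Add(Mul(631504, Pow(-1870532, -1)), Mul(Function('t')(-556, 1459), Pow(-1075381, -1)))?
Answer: Rational(-3595704410098432, 502883643173) ≈ -7150.2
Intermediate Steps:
Function('t')(m, s) = Mul(4, Pow(s, 2), Add(m, s)) (Function('t')(m, s) = Mul(Mul(2, s), Mul(Add(m, s), Mul(2, s))) = Mul(Mul(2, s), Mul(2, s, Add(m, s))) = Mul(4, Pow(s, 2), Add(m, s)))
Add(Mul(631504, Pow(-1870532, -1)), Mul(Function('t')(-556, 1459), Pow(-1075381, -1))) = Add(Mul(631504, Pow(-1870532, -1)), Mul(Mul(4, Pow(1459, 2), Add(-556, 1459)), Pow(-1075381, -1))) = Add(Mul(631504, Rational(-1, 1870532)), Mul(Mul(4, 2128681, 903), Rational(-1, 1075381))) = Add(Rational(-157876, 467633), Mul(7688795772, Rational(-1, 1075381))) = Add(Rational(-157876, 467633), Rational(-7688795772, 1075381)) = Rational(-3595704410098432, 502883643173)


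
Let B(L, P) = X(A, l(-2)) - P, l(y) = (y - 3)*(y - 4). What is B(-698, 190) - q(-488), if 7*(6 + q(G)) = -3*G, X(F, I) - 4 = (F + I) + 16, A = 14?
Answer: -2304/7 ≈ -329.14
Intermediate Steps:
l(y) = (-4 + y)*(-3 + y) (l(y) = (-3 + y)*(-4 + y) = (-4 + y)*(-3 + y))
X(F, I) = 20 + F + I (X(F, I) = 4 + ((F + I) + 16) = 4 + (16 + F + I) = 20 + F + I)
B(L, P) = 64 - P (B(L, P) = (20 + 14 + (12 + (-2)**2 - 7*(-2))) - P = (20 + 14 + (12 + 4 + 14)) - P = (20 + 14 + 30) - P = 64 - P)
q(G) = -6 - 3*G/7 (q(G) = -6 + (-3*G)/7 = -6 - 3*G/7)
B(-698, 190) - q(-488) = (64 - 1*190) - (-6 - 3/7*(-488)) = (64 - 190) - (-6 + 1464/7) = -126 - 1*1422/7 = -126 - 1422/7 = -2304/7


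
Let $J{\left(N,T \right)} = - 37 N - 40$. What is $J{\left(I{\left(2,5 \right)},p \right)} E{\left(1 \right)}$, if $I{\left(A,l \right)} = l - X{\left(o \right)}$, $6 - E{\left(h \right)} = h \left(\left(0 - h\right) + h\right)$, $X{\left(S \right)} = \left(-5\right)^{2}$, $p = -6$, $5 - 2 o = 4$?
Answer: $4200$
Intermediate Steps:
$o = \frac{1}{2}$ ($o = \frac{5}{2} - 2 = \frac{1}{2} \approx 0.5$)
$X{\left(S \right)} = 25$
$E{\left(h \right)} = 6$ ($E{\left(h \right)} = 6 - h \left(\left(0 - h\right) + h\right) = 6 - h \left(- h + h\right) = 6 - h 0 = 6 - 0 = 6 + 0 = 6$)
$I{\left(A,l \right)} = -25 + l$ ($I{\left(A,l \right)} = l - 25 = -25 + l$)
$J{\left(N,T \right)} = -40 - 37 N$
$J{\left(I{\left(2,5 \right)},p \right)} E{\left(1 \right)} = \left(-40 - 37 \left(-25 + 5\right)\right) 6 = \left(-40 - -740\right) 6 = \left(-40 + 740\right) 6 = 700 \cdot 6 = 4200$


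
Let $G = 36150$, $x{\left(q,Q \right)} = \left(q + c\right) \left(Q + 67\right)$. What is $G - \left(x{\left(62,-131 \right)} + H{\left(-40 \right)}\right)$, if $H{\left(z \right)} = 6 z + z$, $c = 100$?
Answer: $46798$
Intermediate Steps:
$H{\left(z \right)} = 7 z$
$x{\left(q,Q \right)} = \left(67 + Q\right) \left(100 + q\right)$ ($x{\left(q,Q \right)} = \left(q + 100\right) \left(Q + 67\right) = \left(100 + q\right) \left(67 + Q\right) = \left(67 + Q\right) \left(100 + q\right)$)
$G - \left(x{\left(62,-131 \right)} + H{\left(-40 \right)}\right) = 36150 - \left(\left(6700 + 67 \cdot 62 + 100 \left(-131\right) - 8122\right) + 7 \left(-40\right)\right) = 36150 - \left(\left(6700 + 4154 - 13100 - 8122\right) - 280\right) = 36150 - \left(-10368 - 280\right) = 36150 - -10648 = 36150 + 10648 = 46798$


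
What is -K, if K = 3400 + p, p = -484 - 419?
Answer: -2497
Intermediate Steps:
p = -903
K = 2497 (K = 3400 - 903 = 2497)
-K = -1*2497 = -2497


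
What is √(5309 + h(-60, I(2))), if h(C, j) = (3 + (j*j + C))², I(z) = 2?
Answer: 3*√902 ≈ 90.100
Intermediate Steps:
h(C, j) = (3 + C + j²)² (h(C, j) = (3 + (j² + C))² = (3 + (C + j²))² = (3 + C + j²)²)
√(5309 + h(-60, I(2))) = √(5309 + (3 - 60 + 2²)²) = √(5309 + (3 - 60 + 4)²) = √(5309 + (-53)²) = √(5309 + 2809) = √8118 = 3*√902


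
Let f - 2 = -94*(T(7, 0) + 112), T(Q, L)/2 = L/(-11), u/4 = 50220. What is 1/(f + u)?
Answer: 1/190354 ≈ 5.2534e-6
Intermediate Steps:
u = 200880 (u = 4*50220 = 200880)
T(Q, L) = -2*L/11 (T(Q, L) = 2*(L/(-11)) = 2*(L*(-1/11)) = 2*(-L/11) = -2*L/11)
f = -10526 (f = 2 - 94*(-2/11*0 + 112) = 2 - 94*(0 + 112) = 2 - 94*112 = 2 - 10528 = -10526)
1/(f + u) = 1/(-10526 + 200880) = 1/190354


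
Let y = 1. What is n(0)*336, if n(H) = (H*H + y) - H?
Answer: 336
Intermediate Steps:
n(H) = 1 + H**2 - H (n(H) = (H*H + 1) - H = (H**2 + 1) - H = (1 + H**2) - H = 1 + H**2 - H)
n(0)*336 = (1 + 0**2 - 1*0)*336 = (1 + 0 + 0)*336 = 1*336 = 336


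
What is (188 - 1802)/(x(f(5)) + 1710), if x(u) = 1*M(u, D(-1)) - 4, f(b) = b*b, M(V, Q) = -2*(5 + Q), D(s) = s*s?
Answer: -807/847 ≈ -0.95277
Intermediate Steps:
D(s) = s**2
M(V, Q) = -10 - 2*Q
f(b) = b**2
x(u) = -16 (x(u) = 1*(-10 - 2*(-1)**2) - 4 = 1*(-10 - 2*1) - 4 = 1*(-10 - 2) - 4 = 1*(-12) - 4 = -12 - 4 = -16)
(188 - 1802)/(x(f(5)) + 1710) = (188 - 1802)/(-16 + 1710) = -1614/1694 = -1614*1/1694 = -807/847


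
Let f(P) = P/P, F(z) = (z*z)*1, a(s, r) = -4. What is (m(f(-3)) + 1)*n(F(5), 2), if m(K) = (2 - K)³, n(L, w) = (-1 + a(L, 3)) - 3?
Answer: -16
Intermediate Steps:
F(z) = z² (F(z) = z²*1 = z²)
n(L, w) = -8 (n(L, w) = (-1 - 4) - 3 = -5 - 3 = -8)
f(P) = 1
(m(f(-3)) + 1)*n(F(5), 2) = (-(-2 + 1)³ + 1)*(-8) = (-1*(-1)³ + 1)*(-8) = (-1*(-1) + 1)*(-8) = (1 + 1)*(-8) = 2*(-8) = -16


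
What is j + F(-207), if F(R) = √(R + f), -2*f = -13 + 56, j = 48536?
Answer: 48536 + I*√914/2 ≈ 48536.0 + 15.116*I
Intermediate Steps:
f = -43/2 (f = -(-13 + 56)/2 = -½*43 = -43/2 ≈ -21.500)
F(R) = √(-43/2 + R) (F(R) = √(R - 43/2) = √(-43/2 + R))
j + F(-207) = 48536 + √(-86 + 4*(-207))/2 = 48536 + √(-86 - 828)/2 = 48536 + √(-914)/2 = 48536 + (I*√914)/2 = 48536 + I*√914/2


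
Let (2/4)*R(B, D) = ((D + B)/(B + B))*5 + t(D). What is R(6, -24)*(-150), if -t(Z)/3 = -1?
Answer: 1350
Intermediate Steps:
t(Z) = 3 (t(Z) = -3*(-1) = 3)
R(B, D) = 6 + 5*(B + D)/B (R(B, D) = 2*(((D + B)/(B + B))*5 + 3) = 2*(((B + D)/((2*B)))*5 + 3) = 2*(((B + D)*(1/(2*B)))*5 + 3) = 2*(((B + D)/(2*B))*5 + 3) = 2*(5*(B + D)/(2*B) + 3) = 2*(3 + 5*(B + D)/(2*B)) = 6 + 5*(B + D)/B)
R(6, -24)*(-150) = (11 + 5*(-24)/6)*(-150) = (11 + 5*(-24)*(⅙))*(-150) = (11 - 20)*(-150) = -9*(-150) = 1350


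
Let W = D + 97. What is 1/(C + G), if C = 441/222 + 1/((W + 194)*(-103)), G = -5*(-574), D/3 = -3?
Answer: 537351/1543264792 ≈ 0.00034819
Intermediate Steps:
D = -9 (D = 3*(-3) = -9)
W = 88 (W = -9 + 97 = 88)
G = 2870
C = 1067422/537351 (C = 441/222 + 1/((88 + 194)*(-103)) = 441*(1/222) - 1/103/282 = 147/74 + (1/282)*(-1/103) = 147/74 - 1/29046 = 1067422/537351 ≈ 1.9865)
1/(C + G) = 1/(1067422/537351 + 2870) = 1/(1543264792/537351) = 537351/1543264792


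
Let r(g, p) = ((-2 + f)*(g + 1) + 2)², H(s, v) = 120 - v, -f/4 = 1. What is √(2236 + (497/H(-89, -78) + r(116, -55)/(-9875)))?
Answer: √59506712870/5214 ≈ 46.786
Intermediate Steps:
f = -4 (f = -4*1 = -4)
r(g, p) = (-4 - 6*g)² (r(g, p) = ((-2 - 4)*(g + 1) + 2)² = (-6*(1 + g) + 2)² = ((-6 - 6*g) + 2)² = (-4 - 6*g)²)
√(2236 + (497/H(-89, -78) + r(116, -55)/(-9875))) = √(2236 + (497/(120 - 1*(-78)) + (4*(2 + 3*116)²)/(-9875))) = √(2236 + (497/(120 + 78) + (4*(2 + 348)²)*(-1/9875))) = √(2236 + (497/198 + (4*350²)*(-1/9875))) = √(2236 + (497*(1/198) + (4*122500)*(-1/9875))) = √(2236 + (497/198 + 490000*(-1/9875))) = √(2236 + (497/198 - 3920/79)) = √(2236 - 736897/15642) = √(34238615/15642) = √59506712870/5214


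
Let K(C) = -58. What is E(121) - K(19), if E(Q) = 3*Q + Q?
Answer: 542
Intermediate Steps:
E(Q) = 4*Q
E(121) - K(19) = 4*121 - 1*(-58) = 484 + 58 = 542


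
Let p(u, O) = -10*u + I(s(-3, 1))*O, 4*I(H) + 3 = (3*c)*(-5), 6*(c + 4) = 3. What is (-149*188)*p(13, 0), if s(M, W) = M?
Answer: 3641560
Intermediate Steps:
c = -7/2 (c = -4 + (⅙)*3 = -4 + ½ = -7/2 ≈ -3.5000)
I(H) = 99/8 (I(H) = -¾ + ((3*(-7/2))*(-5))/4 = -¾ + (-21/2*(-5))/4 = -¾ + (¼)*(105/2) = -¾ + 105/8 = 99/8)
p(u, O) = -10*u + 99*O/8
(-149*188)*p(13, 0) = (-149*188)*(-10*13 + (99/8)*0) = -28012*(-130 + 0) = -28012*(-130) = 3641560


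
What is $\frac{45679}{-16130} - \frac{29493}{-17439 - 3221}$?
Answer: $- \frac{9360121}{6664916} \approx -1.4044$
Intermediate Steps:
$\frac{45679}{-16130} - \frac{29493}{-17439 - 3221} = 45679 \left(- \frac{1}{16130}\right) - \frac{29493}{-17439 - 3221} = - \frac{45679}{16130} - \frac{29493}{-20660} = - \frac{45679}{16130} - - \frac{29493}{20660} = - \frac{45679}{16130} + \frac{29493}{20660} = - \frac{9360121}{6664916}$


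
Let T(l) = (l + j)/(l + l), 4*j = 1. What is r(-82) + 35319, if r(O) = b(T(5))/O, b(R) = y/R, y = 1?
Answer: 30409639/861 ≈ 35319.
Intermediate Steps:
j = 1/4 (j = (1/4)*1 = 1/4 ≈ 0.25000)
T(l) = (1/4 + l)/(2*l) (T(l) = (l + 1/4)/(l + l) = (1/4 + l)/((2*l)) = (1/4 + l)*(1/(2*l)) = (1/4 + l)/(2*l))
b(R) = 1/R
r(O) = 40/(21*O) (r(O) = 1/((((1/8)*(1 + 4*5)/5))*O) = 1/((((1/8)*(1/5)*(1 + 20)))*O) = 1/((((1/8)*(1/5)*21))*O) = 1/((21/40)*O) = 40/(21*O))
r(-82) + 35319 = (40/21)/(-82) + 35319 = (40/21)*(-1/82) + 35319 = -20/861 + 35319 = 30409639/861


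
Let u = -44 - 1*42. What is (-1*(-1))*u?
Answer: -86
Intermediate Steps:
u = -86 (u = -44 - 42 = -86)
(-1*(-1))*u = -1*(-1)*(-86) = 1*(-86) = -86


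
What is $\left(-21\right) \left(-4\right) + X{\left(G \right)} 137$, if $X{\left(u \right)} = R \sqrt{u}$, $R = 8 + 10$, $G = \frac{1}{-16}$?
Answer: $84 + \frac{1233 i}{2} \approx 84.0 + 616.5 i$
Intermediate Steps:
$G = - \frac{1}{16} \approx -0.0625$
$R = 18$
$X{\left(u \right)} = 18 \sqrt{u}$
$\left(-21\right) \left(-4\right) + X{\left(G \right)} 137 = \left(-21\right) \left(-4\right) + 18 \sqrt{- \frac{1}{16}} \cdot 137 = 84 + 18 \frac{i}{4} \cdot 137 = 84 + \frac{9 i}{2} \cdot 137 = 84 + \frac{1233 i}{2}$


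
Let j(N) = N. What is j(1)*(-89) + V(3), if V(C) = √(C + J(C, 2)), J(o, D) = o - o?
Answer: -89 + √3 ≈ -87.268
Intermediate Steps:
J(o, D) = 0
V(C) = √C (V(C) = √(C + 0) = √C)
j(1)*(-89) + V(3) = 1*(-89) + √3 = -89 + √3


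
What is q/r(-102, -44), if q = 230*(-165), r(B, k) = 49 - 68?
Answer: 37950/19 ≈ 1997.4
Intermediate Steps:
r(B, k) = -19
q = -37950
q/r(-102, -44) = -37950/(-19) = -37950*(-1/19) = 37950/19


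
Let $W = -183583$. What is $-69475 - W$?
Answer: $114108$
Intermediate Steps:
$-69475 - W = -69475 - -183583 = -69475 + 183583 = 114108$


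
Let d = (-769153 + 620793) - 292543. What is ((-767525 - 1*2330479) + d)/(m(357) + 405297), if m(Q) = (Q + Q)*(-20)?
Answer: -208171/23001 ≈ -9.0505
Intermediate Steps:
d = -440903 (d = -148360 - 292543 = -440903)
m(Q) = -40*Q (m(Q) = (2*Q)*(-20) = -40*Q)
((-767525 - 1*2330479) + d)/(m(357) + 405297) = ((-767525 - 1*2330479) - 440903)/(-40*357 + 405297) = ((-767525 - 2330479) - 440903)/(-14280 + 405297) = (-3098004 - 440903)/391017 = -3538907*1/391017 = -208171/23001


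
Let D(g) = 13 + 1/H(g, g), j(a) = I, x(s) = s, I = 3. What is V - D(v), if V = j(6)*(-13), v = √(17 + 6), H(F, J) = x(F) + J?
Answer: -52 - √23/46 ≈ -52.104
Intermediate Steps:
j(a) = 3
H(F, J) = F + J
v = √23 ≈ 4.7958
D(g) = 13 + 1/(2*g) (D(g) = 13 + 1/(g + g) = 13 + 1/(2*g))
V = -39 (V = 3*(-13) = -39)
V - D(v) = -39 - (13 + 1/(2*(√23))) = -39 - (13 + (√23/23)/2) = -39 - (13 + √23/46) = -39 + (-13 - √23/46) = -52 - √23/46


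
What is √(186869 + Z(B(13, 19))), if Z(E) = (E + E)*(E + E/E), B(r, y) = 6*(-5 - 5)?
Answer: √193949 ≈ 440.40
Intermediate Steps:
B(r, y) = -60 (B(r, y) = 6*(-10) = -60)
Z(E) = 2*E*(1 + E) (Z(E) = (2*E)*(E + 1) = (2*E)*(1 + E) = 2*E*(1 + E))
√(186869 + Z(B(13, 19))) = √(186869 + 2*(-60)*(1 - 60)) = √(186869 + 2*(-60)*(-59)) = √(186869 + 7080) = √193949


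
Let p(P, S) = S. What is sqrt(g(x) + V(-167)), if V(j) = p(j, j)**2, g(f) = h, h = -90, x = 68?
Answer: sqrt(27799) ≈ 166.73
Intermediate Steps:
g(f) = -90
V(j) = j**2
sqrt(g(x) + V(-167)) = sqrt(-90 + (-167)**2) = sqrt(-90 + 27889) = sqrt(27799)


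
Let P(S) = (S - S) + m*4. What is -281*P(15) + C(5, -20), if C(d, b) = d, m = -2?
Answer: 2253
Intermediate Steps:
P(S) = -8 (P(S) = (S - S) - 2*4 = 0 - 8 = -8)
-281*P(15) + C(5, -20) = -281*(-8) + 5 = 2248 + 5 = 2253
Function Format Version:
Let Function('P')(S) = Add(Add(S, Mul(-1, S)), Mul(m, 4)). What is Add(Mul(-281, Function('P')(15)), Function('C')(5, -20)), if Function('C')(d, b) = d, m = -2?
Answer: 2253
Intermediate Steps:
Function('P')(S) = -8 (Function('P')(S) = Add(Add(S, Mul(-1, S)), Mul(-2, 4)) = Add(0, -8) = -8)
Add(Mul(-281, Function('P')(15)), Function('C')(5, -20)) = Add(Mul(-281, -8), 5) = Add(2248, 5) = 2253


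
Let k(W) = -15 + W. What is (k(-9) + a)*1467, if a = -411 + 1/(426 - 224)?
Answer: -128903823/202 ≈ -6.3814e+5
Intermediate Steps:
a = -83021/202 (a = -411 + 1/202 = -83021/202 ≈ -411.00)
(k(-9) + a)*1467 = ((-15 - 9) - 83021/202)*1467 = (-24 - 83021/202)*1467 = -87869/202*1467 = -128903823/202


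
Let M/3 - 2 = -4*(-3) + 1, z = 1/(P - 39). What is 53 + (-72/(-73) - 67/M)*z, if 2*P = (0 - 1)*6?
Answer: 7314061/137970 ≈ 53.012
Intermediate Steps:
P = -3 (P = ((0 - 1)*6)/2 = (-1*6)/2 = (½)*(-6) = -3)
z = -1/42 (z = 1/(-3 - 39) = 1/(-42) = -1/42 ≈ -0.023810)
M = 45 (M = 6 + 3*(-4*(-3) + 1) = 6 + 3*(12 + 1) = 6 + 3*13 = 6 + 39 = 45)
53 + (-72/(-73) - 67/M)*z = 53 + (-72/(-73) - 67/45)*(-1/42) = 53 + (-72*(-1/73) - 67*1/45)*(-1/42) = 53 + (72/73 - 67/45)*(-1/42) = 53 - 1651/3285*(-1/42) = 53 + 1651/137970 = 7314061/137970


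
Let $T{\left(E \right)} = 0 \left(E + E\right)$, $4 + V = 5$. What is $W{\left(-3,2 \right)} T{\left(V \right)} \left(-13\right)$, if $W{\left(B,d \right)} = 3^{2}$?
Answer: $0$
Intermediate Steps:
$V = 1$ ($V = -4 + 5 = 1$)
$W{\left(B,d \right)} = 9$
$T{\left(E \right)} = 0$ ($T{\left(E \right)} = 0 \cdot 2 E = 0$)
$W{\left(-3,2 \right)} T{\left(V \right)} \left(-13\right) = 9 \cdot 0 \left(-13\right) = 0 \left(-13\right) = 0$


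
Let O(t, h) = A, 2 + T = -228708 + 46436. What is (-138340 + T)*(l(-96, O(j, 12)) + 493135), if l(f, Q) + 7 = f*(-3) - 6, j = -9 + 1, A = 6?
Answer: -158194153740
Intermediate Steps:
T = -182274 (T = -2 + (-228708 + 46436) = -2 - 182272 = -182274)
j = -8
O(t, h) = 6
l(f, Q) = -13 - 3*f (l(f, Q) = -7 + (f*(-3) - 6) = -7 + (-3*f - 6) = -7 + (-6 - 3*f) = -13 - 3*f)
(-138340 + T)*(l(-96, O(j, 12)) + 493135) = (-138340 - 182274)*((-13 - 3*(-96)) + 493135) = -320614*((-13 + 288) + 493135) = -320614*(275 + 493135) = -320614*493410 = -158194153740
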